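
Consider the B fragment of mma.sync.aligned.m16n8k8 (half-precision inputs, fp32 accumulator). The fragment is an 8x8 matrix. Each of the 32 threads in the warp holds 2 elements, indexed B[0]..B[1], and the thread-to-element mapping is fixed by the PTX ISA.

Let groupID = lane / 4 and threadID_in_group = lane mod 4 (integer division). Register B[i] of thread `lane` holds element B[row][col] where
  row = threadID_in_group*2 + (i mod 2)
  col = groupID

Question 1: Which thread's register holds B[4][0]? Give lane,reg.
2,0

c: 0->gid=0  r: 4->tid=2,i&1=0
L=0*4+2=2  i=0=0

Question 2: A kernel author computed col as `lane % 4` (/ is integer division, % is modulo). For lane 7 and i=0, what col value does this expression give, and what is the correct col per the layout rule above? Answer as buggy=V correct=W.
buggy=3 correct=1

`lane % 4`[7,0]=>3
lane 7: grp=1 (7/4), tig=3 (7%4)
i=0: r=3*2+0=6, c=grp=1
col: 3 vs 1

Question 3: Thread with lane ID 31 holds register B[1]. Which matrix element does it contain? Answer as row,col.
31: gid=7,tid=3
[1] (3*2+1,7) = (7,7)

7,7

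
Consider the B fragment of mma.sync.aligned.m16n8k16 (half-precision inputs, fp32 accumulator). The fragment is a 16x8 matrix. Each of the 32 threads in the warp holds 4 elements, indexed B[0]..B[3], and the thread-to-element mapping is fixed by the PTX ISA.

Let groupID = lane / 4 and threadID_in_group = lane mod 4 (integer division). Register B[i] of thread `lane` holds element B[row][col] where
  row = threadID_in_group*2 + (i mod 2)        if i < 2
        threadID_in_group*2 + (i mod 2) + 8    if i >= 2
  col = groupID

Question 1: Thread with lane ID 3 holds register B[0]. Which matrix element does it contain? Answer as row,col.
6,0

lane 3=>3/4=0, 3 mod 4=3
i=0  r:2·3+0+0=>6  c:0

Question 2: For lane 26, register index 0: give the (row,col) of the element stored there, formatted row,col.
4,6

lane 26: G=6 (26/4), T=2 (26%4)
i=0: r=2*2+0+0=4, c=G=6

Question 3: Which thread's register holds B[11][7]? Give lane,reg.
29,3

c=7->g=7  r=11->rb=1,t=1,b0=1
L=7*4+1=29  i=1*2+1=3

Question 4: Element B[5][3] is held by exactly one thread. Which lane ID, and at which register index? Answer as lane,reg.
14,1

c=3→G=3  r=5→rhi=0,T=2,p=1
L=3*4+2=14  i=0*2+1=1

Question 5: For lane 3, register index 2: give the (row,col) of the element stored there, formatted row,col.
lane 3⇒3/4=0, 3 mod 4=3
i=2  r:2·3+0+8⇒14  c:0

14,0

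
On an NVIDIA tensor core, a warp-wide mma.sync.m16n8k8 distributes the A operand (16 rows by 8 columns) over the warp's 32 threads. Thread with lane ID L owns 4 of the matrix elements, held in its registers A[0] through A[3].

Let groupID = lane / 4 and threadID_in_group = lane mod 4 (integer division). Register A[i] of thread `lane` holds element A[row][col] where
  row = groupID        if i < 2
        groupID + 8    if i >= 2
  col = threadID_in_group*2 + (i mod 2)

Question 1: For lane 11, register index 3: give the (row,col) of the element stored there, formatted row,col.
lane 11: grp=2 (11/4), tig=3 (11%4)
i=3: r=2+8=10, c=3*2+1=7

10,7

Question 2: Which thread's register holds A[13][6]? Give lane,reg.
r=13⇒gr=5,Rb=1  c=6⇒th=3,odd=0
L=5*4+3=23  i=1*2+0=2

23,2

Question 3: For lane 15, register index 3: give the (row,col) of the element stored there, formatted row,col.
11,7

lane 15: gid=3 (15/4), tid=3 (15%4)
i=3: r=3+8=11, c=3*2+1=7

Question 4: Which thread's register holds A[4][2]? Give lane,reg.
17,0

r=4->g=4,rb=0  c=2->t=1,b0=0
L=4*4+1=17  i=0*2+0=0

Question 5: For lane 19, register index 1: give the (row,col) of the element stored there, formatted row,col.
4,7

lane 19: g=4 (19/4), t=3 (19%4)
i=1: r=4+0=4, c=3*2+1=7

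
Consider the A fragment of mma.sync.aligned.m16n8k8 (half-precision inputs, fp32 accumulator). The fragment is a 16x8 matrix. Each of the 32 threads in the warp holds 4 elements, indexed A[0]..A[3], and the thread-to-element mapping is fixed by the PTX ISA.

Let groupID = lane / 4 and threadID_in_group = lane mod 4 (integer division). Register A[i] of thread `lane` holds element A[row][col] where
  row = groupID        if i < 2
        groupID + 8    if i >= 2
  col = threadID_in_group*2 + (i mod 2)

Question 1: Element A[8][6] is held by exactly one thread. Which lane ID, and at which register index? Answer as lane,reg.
r: 8->gid=0,r8=1  c: 6->tid=3,i&1=0
L=0*4+3=3  i=1*2+0=2

3,2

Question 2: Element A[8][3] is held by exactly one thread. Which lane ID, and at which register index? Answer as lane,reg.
1,3

r=8⇒gr=0,Rb=1  c=3⇒th=1,odd=1
L=0*4+1=1  i=1*2+1=3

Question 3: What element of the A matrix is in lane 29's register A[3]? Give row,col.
lane 29⇒29/4=7, 29 mod 4=1
i=3  r:7+8⇒15  c:2·1+1⇒3

15,3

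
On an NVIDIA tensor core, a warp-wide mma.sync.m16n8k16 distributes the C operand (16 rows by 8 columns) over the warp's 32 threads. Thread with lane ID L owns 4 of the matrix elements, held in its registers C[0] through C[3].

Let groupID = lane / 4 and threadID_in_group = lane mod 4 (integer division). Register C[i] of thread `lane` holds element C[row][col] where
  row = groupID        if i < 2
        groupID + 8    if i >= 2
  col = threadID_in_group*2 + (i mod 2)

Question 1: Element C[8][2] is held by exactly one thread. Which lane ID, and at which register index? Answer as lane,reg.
1,2

r=8⇒gr=0,Rb=1  c=2⇒th=1,odd=0
L=0*4+1=1  i=1*2+0=2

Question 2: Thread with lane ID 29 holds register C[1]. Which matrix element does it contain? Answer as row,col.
29: gr=7,th=1
[1] (7+0,1*2+1) = (7,3)

7,3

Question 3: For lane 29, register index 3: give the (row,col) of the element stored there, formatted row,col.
15,3

29: g=7,t=1
[3] (7+8,1*2+1) = (15,3)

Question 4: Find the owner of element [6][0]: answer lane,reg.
24,0

r=6⇒gr=6,Rb=0  c=0⇒th=0,odd=0
L=6*4+0=24  i=0*2+0=0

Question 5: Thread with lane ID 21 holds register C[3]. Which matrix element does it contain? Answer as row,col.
13,3

lane 21: G=5 (21/4), T=1 (21%4)
i=3: r=5+8=13, c=1*2+1=3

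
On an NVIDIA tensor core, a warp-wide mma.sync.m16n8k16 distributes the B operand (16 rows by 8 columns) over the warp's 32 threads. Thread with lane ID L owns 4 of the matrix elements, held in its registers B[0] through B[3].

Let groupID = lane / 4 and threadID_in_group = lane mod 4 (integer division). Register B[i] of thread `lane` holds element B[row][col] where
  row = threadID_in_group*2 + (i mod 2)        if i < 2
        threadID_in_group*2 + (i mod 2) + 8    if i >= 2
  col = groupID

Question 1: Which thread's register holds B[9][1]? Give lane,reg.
c:1=>grp=1  r:9=>rB=1,tig=0,lo=1
L=1*4+0=4  i=1*2+1=3

4,3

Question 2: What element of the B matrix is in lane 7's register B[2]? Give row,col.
lane 7: G=1 (7/4), T=3 (7%4)
i=2: r=3*2+0+8=14, c=G=1

14,1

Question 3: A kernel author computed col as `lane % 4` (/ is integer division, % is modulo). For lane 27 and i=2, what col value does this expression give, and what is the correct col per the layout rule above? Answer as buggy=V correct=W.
buggy=3 correct=6

`lane % 4`[27,2]->3
L=27->gid=27>>2=6, tid=27&3=3
[2]->row 3·2+0+8=14  col gid=6
col: 3 vs 6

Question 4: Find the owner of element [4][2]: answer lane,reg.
10,0

c=2⇒gr=2  r=4⇒Rb=0,th=2,odd=0
L=2*4+2=10  i=0*2+0=0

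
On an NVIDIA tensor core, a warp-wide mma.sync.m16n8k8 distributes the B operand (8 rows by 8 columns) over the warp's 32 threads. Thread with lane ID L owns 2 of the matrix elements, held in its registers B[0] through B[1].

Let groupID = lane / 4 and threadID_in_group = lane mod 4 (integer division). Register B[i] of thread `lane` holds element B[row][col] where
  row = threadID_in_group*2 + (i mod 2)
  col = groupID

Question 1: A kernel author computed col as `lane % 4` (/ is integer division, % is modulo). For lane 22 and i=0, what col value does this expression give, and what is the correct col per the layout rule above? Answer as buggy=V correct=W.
`lane % 4`[22,0]->2
L=22->g=22>>2=5, t=22&3=2
[0]->row 2·2+0=4  col g=5
col: 2 vs 5

buggy=2 correct=5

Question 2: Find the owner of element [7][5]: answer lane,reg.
23,1

c:5=>grp=5  r:7=>tig=3,lo=1
L=5*4+3=23  i=1=1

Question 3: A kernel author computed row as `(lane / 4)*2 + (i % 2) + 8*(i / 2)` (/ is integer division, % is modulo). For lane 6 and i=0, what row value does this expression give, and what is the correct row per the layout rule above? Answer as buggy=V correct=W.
`(lane / 4)*2 + (i % 2) + 8*(i / 2)`[6,0]->2
lane 6->6/4=1, 6 mod 4=2
i=0  r:2·2+0->4  c:1
row: 2 vs 4

buggy=2 correct=4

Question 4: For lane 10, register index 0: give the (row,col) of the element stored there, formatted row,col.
lane 10: gr=2 (10/4), th=2 (10%4)
i=0: r=2*2+0=4, c=gr=2

4,2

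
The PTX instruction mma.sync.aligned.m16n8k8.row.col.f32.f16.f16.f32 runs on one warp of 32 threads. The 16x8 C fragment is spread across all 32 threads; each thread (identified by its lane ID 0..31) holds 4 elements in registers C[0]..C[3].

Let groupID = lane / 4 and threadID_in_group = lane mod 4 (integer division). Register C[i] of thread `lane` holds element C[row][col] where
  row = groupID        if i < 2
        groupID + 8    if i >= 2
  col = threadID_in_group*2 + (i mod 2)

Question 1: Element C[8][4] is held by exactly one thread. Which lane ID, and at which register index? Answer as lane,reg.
r=8→G=0,rhi=1  c=4→T=2,p=0
L=0*4+2=2  i=1*2+0=2

2,2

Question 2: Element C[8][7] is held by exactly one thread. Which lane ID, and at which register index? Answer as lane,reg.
r:8=>grp=0,rB=1  c:7=>tig=3,lo=1
L=0*4+3=3  i=1*2+1=3

3,3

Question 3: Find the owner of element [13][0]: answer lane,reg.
r=13→G=5,rhi=1  c=0→T=0,p=0
L=5*4+0=20  i=1*2+0=2

20,2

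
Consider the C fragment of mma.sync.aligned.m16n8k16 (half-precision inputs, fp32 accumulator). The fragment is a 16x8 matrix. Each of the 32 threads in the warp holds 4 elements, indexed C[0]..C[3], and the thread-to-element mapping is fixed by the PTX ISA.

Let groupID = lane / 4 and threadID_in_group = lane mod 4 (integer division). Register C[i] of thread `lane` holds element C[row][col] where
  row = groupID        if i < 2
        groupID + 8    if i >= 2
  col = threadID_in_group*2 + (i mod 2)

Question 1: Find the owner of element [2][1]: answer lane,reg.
r:2=>grp=2,rB=0  c:1=>tig=0,lo=1
L=2*4+0=8  i=0*2+1=1

8,1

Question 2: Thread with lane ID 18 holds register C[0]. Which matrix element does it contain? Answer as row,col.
lane 18: G=4 (18/4), T=2 (18%4)
i=0: r=4+0=4, c=2*2+0=4

4,4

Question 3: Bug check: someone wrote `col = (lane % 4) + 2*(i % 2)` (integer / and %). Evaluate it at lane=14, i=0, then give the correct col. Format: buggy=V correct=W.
buggy=2 correct=4

`(lane % 4) + 2*(i % 2)`[14,0]->2
14: g=3,t=2
[0] (3+0,2*2+0) = (3,4)
col: 2 vs 4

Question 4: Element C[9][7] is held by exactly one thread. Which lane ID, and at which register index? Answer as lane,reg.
7,3

r: 9->gid=1,r8=1  c: 7->tid=3,i&1=1
L=1*4+3=7  i=1*2+1=3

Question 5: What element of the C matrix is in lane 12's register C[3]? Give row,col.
11,1

12: gid=3,tid=0
[3] (3+8,0*2+1) = (11,1)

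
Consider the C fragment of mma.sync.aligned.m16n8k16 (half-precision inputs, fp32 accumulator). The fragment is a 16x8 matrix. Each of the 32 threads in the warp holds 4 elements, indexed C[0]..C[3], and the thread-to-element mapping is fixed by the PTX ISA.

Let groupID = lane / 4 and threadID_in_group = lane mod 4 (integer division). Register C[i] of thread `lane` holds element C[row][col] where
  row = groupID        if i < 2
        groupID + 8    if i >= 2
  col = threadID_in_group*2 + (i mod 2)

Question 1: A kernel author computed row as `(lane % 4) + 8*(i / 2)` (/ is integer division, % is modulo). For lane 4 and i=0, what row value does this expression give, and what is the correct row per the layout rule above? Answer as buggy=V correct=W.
`(lane % 4) + 8*(i / 2)`[4,0]=>0
L=4=>grp=4>>2=1, tig=4&3=0
[0]=>row 1+0=1  col 0·2+0=0
row: 0 vs 1

buggy=0 correct=1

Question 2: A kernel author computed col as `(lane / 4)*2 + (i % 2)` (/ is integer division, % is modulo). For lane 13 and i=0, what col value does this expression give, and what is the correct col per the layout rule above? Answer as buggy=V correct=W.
`(lane / 4)*2 + (i % 2)`[13,0]->6
13: g=3,t=1
[0] (3+0,1*2+0) = (3,2)
col: 6 vs 2

buggy=6 correct=2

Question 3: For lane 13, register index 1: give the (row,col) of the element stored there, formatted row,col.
3,3

L=13->g=13>>2=3, t=13&3=1
[1]->row 3+0=3  col 1·2+1=3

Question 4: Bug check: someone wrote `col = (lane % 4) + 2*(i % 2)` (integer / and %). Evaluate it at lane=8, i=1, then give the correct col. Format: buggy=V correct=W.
buggy=2 correct=1

`(lane % 4) + 2*(i % 2)`[8,1]→2
8: G=2,T=0
[1] (2+0,0*2+1) = (2,1)
col: 2 vs 1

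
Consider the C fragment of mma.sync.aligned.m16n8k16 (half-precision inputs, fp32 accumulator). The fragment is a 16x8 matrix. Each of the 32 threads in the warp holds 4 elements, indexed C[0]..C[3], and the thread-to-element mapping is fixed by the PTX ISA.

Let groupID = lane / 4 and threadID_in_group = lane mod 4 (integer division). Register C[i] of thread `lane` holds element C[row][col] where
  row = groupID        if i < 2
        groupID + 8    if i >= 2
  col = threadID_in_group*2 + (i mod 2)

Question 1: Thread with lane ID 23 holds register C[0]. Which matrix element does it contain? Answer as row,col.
5,6

L=23⇒gr=23>>2=5, th=23&3=3
[0]⇒row 5+0=5  col 3·2+0=6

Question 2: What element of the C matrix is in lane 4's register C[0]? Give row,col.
lane 4: g=1 (4/4), t=0 (4%4)
i=0: r=1+0=1, c=0*2+0=0

1,0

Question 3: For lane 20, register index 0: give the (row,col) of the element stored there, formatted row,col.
5,0

lane 20: gid=5 (20/4), tid=0 (20%4)
i=0: r=5+0=5, c=0*2+0=0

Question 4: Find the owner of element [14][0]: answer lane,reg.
24,2

r:14=>grp=6,rB=1  c:0=>tig=0,lo=0
L=6*4+0=24  i=1*2+0=2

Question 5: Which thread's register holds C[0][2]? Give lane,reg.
1,0

r: 0->gid=0,r8=0  c: 2->tid=1,i&1=0
L=0*4+1=1  i=0*2+0=0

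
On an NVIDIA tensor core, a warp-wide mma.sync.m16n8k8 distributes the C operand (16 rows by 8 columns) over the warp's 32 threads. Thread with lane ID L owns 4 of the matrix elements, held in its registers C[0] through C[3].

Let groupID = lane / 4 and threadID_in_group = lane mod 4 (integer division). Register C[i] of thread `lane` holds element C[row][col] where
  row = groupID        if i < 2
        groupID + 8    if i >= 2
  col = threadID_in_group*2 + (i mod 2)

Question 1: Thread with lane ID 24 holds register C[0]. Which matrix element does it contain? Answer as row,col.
24: G=6,T=0
[0] (6+0,0*2+0) = (6,0)

6,0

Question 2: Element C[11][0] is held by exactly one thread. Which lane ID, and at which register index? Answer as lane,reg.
12,2

r=11→G=3,rhi=1  c=0→T=0,p=0
L=3*4+0=12  i=1*2+0=2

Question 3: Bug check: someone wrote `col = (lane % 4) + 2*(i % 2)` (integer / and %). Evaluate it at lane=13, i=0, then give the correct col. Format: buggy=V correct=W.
buggy=1 correct=2

`(lane % 4) + 2*(i % 2)`[13,0]⇒1
lane 13⇒13/4=3, 13 mod 4=1
i=0  r:3+0⇒3  c:2·1+0⇒2
col: 1 vs 2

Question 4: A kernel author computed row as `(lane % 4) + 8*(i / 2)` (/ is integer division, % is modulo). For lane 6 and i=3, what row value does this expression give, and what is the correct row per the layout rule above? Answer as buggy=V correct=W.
buggy=10 correct=9

`(lane % 4) + 8*(i / 2)`[6,3]→10
lane 6→6/4=1, 6 mod 4=2
i=3  r:1+8→9  c:2·2+1→5
row: 10 vs 9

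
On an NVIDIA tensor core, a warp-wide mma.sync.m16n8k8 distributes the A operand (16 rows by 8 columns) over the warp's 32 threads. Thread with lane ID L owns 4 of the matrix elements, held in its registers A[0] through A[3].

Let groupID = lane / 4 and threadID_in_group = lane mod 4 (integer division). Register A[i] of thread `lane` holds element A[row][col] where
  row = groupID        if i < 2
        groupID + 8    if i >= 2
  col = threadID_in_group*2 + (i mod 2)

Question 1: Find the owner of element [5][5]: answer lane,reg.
22,1

r:5=>grp=5,rB=0  c:5=>tig=2,lo=1
L=5*4+2=22  i=0*2+1=1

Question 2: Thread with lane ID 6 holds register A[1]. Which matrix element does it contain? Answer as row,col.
1,5

L=6=>grp=6>>2=1, tig=6&3=2
[1]=>row 1+0=1  col 2·2+1=5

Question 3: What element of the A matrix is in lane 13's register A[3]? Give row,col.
lane 13->13/4=3, 13 mod 4=1
i=3  r:3+8->11  c:2·1+1->3

11,3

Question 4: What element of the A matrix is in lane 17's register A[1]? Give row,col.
lane 17->17/4=4, 17 mod 4=1
i=1  r:4+0->4  c:2·1+1->3

4,3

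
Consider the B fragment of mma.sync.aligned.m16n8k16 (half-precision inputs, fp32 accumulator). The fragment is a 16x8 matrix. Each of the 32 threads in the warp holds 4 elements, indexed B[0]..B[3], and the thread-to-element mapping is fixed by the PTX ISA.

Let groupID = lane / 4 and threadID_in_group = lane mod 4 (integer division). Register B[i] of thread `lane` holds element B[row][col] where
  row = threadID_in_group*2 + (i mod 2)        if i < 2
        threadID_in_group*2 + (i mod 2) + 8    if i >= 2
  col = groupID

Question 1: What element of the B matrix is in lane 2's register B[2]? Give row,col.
12,0

L=2->g=2>>2=0, t=2&3=2
[2]->row 2·2+0+8=12  col g=0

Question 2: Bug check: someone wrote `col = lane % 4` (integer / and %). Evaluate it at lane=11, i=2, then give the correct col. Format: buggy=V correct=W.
buggy=3 correct=2

`lane % 4`[11,2]=>3
lane 11=>11/4=2, 11 mod 4=3
i=2  r:2·3+0+8=>14  c:2
col: 3 vs 2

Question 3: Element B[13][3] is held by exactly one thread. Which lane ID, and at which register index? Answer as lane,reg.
c:3=>grp=3  r:13=>rB=1,tig=2,lo=1
L=3*4+2=14  i=1*2+1=3

14,3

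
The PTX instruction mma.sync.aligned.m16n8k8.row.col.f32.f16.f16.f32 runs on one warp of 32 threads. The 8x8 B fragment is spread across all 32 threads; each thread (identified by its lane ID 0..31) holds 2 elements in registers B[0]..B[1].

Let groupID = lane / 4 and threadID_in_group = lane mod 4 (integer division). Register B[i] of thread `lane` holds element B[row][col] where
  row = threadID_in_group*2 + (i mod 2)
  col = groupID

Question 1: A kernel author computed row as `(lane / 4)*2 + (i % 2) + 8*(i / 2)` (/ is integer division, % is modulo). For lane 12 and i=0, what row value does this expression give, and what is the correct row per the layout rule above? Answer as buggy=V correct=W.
`(lane / 4)*2 + (i % 2) + 8*(i / 2)`[12,0]⇒6
lane 12⇒12/4=3, 12 mod 4=0
i=0  r:2·0+0⇒0  c:3
row: 6 vs 0

buggy=6 correct=0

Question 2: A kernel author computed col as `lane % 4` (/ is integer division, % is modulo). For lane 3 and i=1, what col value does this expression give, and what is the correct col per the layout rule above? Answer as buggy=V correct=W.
`lane % 4`[3,1]=>3
3: grp=0,tig=3
[1] (3*2+1,0) = (7,0)
col: 3 vs 0

buggy=3 correct=0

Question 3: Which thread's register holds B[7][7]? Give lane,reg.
c=7⇒gr=7  r=7⇒th=3,odd=1
L=7*4+3=31  i=1=1

31,1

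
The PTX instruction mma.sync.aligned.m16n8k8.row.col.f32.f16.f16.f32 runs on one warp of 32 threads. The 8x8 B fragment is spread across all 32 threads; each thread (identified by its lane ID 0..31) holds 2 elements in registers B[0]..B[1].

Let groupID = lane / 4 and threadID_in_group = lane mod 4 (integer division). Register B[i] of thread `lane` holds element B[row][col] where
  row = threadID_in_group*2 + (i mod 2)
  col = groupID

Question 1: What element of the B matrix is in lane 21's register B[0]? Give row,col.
lane 21: grp=5 (21/4), tig=1 (21%4)
i=0: r=1*2+0=2, c=grp=5

2,5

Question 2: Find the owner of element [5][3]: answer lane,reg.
c=3→G=3  r=5→T=2,p=1
L=3*4+2=14  i=1=1

14,1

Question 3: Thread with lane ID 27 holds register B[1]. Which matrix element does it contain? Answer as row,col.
27: gr=6,th=3
[1] (3*2+1,6) = (7,6)

7,6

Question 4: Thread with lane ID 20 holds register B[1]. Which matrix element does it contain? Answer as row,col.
lane 20: grp=5 (20/4), tig=0 (20%4)
i=1: r=0*2+1=1, c=grp=5

1,5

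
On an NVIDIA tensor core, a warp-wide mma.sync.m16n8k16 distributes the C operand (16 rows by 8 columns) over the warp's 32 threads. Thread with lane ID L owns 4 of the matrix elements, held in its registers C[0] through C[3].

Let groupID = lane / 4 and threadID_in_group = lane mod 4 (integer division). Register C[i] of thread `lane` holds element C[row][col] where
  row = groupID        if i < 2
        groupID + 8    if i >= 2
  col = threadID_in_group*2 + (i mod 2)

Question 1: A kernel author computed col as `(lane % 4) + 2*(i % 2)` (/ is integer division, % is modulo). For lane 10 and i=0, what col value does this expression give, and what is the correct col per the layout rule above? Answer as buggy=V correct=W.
`(lane % 4) + 2*(i % 2)`[10,0]→2
lane 10→10/4=2, 10 mod 4=2
i=0  r:2+0→2  c:2·2+0→4
col: 2 vs 4

buggy=2 correct=4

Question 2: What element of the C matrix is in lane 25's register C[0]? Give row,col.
6,2

L=25=>grp=25>>2=6, tig=25&3=1
[0]=>row 6+0=6  col 1·2+0=2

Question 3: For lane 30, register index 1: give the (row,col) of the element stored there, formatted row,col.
lane 30->30/4=7, 30 mod 4=2
i=1  r:7+0->7  c:2·2+1->5

7,5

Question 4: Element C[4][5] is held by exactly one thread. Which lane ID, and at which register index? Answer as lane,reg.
18,1

r=4→G=4,rhi=0  c=5→T=2,p=1
L=4*4+2=18  i=0*2+1=1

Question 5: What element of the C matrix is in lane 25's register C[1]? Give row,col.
L=25->gid=25>>2=6, tid=25&3=1
[1]->row 6+0=6  col 1·2+1=3

6,3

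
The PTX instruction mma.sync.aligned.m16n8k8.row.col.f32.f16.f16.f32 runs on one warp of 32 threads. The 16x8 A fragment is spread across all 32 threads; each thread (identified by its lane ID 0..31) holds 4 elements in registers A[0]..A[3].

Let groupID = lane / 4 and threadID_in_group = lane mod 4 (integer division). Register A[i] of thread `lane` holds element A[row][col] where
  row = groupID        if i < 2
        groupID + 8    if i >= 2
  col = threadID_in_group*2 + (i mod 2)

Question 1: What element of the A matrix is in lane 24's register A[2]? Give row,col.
14,0

L=24=>grp=24>>2=6, tig=24&3=0
[2]=>row 6+8=14  col 0·2+0=0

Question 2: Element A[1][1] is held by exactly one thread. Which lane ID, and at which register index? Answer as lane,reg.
4,1

r=1→G=1,rhi=0  c=1→T=0,p=1
L=1*4+0=4  i=0*2+1=1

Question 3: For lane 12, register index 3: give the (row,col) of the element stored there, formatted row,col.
11,1

L=12⇒gr=12>>2=3, th=12&3=0
[3]⇒row 3+8=11  col 0·2+1=1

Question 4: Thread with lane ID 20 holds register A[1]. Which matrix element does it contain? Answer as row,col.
5,1

20: gr=5,th=0
[1] (5+0,0*2+1) = (5,1)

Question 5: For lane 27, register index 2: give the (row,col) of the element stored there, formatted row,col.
14,6

lane 27: grp=6 (27/4), tig=3 (27%4)
i=2: r=6+8=14, c=3*2+0=6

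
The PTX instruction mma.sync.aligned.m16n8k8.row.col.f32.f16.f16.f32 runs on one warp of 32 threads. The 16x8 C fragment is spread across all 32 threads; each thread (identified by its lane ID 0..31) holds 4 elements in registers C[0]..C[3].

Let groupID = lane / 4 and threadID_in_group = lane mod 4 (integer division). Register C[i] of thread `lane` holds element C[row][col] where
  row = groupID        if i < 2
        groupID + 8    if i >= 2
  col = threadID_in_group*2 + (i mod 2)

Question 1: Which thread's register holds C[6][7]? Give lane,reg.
27,1

r: 6->gid=6,r8=0  c: 7->tid=3,i&1=1
L=6*4+3=27  i=0*2+1=1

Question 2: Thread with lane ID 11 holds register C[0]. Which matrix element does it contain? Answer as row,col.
L=11->g=11>>2=2, t=11&3=3
[0]->row 2+0=2  col 3·2+0=6

2,6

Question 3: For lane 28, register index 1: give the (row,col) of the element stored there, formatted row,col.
lane 28: gid=7 (28/4), tid=0 (28%4)
i=1: r=7+0=7, c=0*2+1=1

7,1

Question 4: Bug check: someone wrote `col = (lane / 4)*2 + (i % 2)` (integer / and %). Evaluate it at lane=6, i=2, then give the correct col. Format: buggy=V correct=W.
buggy=2 correct=4

`(lane / 4)*2 + (i % 2)`[6,2]→2
L=6→G=6>>2=1, T=6&3=2
[2]→row 1+8=9  col 2·2+0=4
col: 2 vs 4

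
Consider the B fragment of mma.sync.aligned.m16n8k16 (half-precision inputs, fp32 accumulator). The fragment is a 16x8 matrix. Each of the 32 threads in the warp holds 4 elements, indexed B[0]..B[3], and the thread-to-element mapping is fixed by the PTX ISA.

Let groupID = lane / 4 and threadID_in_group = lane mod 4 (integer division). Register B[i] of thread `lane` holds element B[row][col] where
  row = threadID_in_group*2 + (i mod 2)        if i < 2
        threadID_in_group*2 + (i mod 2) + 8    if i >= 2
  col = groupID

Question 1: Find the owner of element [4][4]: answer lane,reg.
18,0

c:4=>grp=4  r:4=>rB=0,tig=2,lo=0
L=4*4+2=18  i=0*2+0=0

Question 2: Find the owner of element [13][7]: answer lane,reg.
c=7->g=7  r=13->rb=1,t=2,b0=1
L=7*4+2=30  i=1*2+1=3

30,3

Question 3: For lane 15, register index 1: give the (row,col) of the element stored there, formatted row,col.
7,3

lane 15->15/4=3, 15 mod 4=3
i=1  r:2·3+1+0->7  c:3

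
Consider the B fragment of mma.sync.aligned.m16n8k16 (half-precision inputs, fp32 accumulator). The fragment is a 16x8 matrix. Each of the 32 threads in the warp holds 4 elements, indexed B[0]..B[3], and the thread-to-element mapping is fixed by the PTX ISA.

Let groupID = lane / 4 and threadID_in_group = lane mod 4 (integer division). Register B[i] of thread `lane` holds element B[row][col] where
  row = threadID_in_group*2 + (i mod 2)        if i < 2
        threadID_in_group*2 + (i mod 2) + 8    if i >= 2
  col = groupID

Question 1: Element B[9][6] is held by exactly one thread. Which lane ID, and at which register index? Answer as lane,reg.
c: 6->gid=6  r: 9->r8=1,tid=0,i&1=1
L=6*4+0=24  i=1*2+1=3

24,3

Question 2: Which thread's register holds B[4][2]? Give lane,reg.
c=2->g=2  r=4->rb=0,t=2,b0=0
L=2*4+2=10  i=0*2+0=0

10,0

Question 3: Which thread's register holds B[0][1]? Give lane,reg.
4,0

c=1→G=1  r=0→rhi=0,T=0,p=0
L=1*4+0=4  i=0*2+0=0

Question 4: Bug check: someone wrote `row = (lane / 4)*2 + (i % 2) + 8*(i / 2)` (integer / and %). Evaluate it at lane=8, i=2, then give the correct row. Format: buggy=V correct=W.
buggy=12 correct=8

`(lane / 4)*2 + (i % 2) + 8*(i / 2)`[8,2]->12
lane 8->8/4=2, 8 mod 4=0
i=2  r:2·0+0+8->8  c:2
row: 12 vs 8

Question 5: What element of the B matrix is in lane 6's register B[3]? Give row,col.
lane 6: G=1 (6/4), T=2 (6%4)
i=3: r=2*2+1+8=13, c=G=1

13,1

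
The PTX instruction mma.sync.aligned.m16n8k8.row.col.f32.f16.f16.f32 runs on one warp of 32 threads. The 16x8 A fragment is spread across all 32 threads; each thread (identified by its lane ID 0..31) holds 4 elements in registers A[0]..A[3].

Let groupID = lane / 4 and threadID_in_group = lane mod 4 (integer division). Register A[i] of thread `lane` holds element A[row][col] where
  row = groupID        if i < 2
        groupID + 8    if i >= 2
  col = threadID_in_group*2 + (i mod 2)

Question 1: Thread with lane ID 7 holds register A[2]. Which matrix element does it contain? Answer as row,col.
lane 7⇒7/4=1, 7 mod 4=3
i=2  r:1+8⇒9  c:2·3+0⇒6

9,6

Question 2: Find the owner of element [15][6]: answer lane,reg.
r=15->g=7,rb=1  c=6->t=3,b0=0
L=7*4+3=31  i=1*2+0=2

31,2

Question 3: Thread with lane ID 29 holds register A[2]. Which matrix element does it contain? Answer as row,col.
29: g=7,t=1
[2] (7+8,1*2+0) = (15,2)

15,2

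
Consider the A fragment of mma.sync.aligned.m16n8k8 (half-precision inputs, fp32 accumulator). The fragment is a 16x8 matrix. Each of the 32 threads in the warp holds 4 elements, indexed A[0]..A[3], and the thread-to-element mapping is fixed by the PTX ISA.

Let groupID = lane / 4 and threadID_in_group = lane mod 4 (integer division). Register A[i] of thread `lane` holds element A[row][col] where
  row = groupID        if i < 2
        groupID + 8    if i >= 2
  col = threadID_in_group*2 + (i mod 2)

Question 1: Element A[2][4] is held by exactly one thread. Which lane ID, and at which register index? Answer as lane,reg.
r=2→G=2,rhi=0  c=4→T=2,p=0
L=2*4+2=10  i=0*2+0=0

10,0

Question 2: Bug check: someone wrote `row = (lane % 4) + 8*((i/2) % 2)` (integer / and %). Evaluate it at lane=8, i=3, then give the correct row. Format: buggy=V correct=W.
buggy=8 correct=10

`(lane % 4) + 8*((i/2) % 2)`[8,3]=>8
L=8=>grp=8>>2=2, tig=8&3=0
[3]=>row 2+8=10  col 0·2+1=1
row: 8 vs 10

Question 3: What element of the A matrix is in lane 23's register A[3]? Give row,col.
lane 23: gr=5 (23/4), th=3 (23%4)
i=3: r=5+8=13, c=3*2+1=7

13,7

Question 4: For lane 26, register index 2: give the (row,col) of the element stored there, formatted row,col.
14,4

L=26⇒gr=26>>2=6, th=26&3=2
[2]⇒row 6+8=14  col 2·2+0=4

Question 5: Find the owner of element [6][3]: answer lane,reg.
r: 6->gid=6,r8=0  c: 3->tid=1,i&1=1
L=6*4+1=25  i=0*2+1=1

25,1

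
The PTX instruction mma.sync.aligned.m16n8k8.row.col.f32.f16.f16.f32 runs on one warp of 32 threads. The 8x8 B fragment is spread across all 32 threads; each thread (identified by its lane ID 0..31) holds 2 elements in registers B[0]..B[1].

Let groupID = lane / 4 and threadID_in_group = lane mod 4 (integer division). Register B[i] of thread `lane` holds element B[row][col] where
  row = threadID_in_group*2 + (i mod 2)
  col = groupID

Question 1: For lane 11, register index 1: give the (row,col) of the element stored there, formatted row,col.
lane 11: G=2 (11/4), T=3 (11%4)
i=1: r=3*2+1=7, c=G=2

7,2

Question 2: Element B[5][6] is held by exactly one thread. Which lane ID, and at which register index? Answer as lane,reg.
26,1

c: 6->gid=6  r: 5->tid=2,i&1=1
L=6*4+2=26  i=1=1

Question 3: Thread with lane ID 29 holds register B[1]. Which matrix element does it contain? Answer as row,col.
3,7

lane 29: gid=7 (29/4), tid=1 (29%4)
i=1: r=1*2+1=3, c=gid=7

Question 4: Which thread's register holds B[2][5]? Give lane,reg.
21,0

c: 5->gid=5  r: 2->tid=1,i&1=0
L=5*4+1=21  i=0=0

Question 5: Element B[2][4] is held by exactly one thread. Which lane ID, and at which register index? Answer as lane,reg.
c=4→G=4  r=2→T=1,p=0
L=4*4+1=17  i=0=0

17,0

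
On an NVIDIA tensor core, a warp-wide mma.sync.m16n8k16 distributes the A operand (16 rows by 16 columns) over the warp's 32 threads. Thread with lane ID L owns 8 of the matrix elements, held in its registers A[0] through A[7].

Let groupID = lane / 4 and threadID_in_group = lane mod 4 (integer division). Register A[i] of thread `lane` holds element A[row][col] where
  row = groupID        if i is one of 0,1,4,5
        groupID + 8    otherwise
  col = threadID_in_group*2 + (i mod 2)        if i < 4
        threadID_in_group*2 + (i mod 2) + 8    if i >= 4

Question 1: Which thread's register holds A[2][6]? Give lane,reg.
r=2→G=2,rhi=0  c=6→chi=0,T=3,p=0
L=2*4+3=11  i=0*4+0*2+0=0

11,0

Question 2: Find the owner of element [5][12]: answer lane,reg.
r=5→G=5,rhi=0  c=12→chi=1,T=2,p=0
L=5*4+2=22  i=1*4+0*2+0=4

22,4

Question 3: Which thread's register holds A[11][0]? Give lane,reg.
12,2

r:11=>grp=3,rB=1  c:0=>cB=0,tig=0,lo=0
L=3*4+0=12  i=0*4+1*2+0=2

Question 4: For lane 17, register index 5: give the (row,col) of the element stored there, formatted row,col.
lane 17: G=4 (17/4), T=1 (17%4)
i=5: r=4+0=4, c=1*2+1+8=11

4,11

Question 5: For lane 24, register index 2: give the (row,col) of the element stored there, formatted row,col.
14,0

lane 24: g=6 (24/4), t=0 (24%4)
i=2: r=6+8=14, c=0*2+0+0=0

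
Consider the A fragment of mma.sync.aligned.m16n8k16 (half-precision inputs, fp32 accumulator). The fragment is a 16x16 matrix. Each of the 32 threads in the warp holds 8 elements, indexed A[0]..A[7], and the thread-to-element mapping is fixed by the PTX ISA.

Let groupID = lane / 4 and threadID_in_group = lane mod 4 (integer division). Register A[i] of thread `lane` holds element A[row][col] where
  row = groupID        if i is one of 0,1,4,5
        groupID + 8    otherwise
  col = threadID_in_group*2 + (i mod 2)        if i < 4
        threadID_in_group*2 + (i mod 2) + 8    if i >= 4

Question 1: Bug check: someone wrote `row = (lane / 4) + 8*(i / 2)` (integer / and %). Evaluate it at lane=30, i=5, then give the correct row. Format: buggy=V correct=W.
buggy=23 correct=7

`(lane / 4) + 8*(i / 2)`[30,5]→23
30: G=7,T=2
[5] (7+0,2*2+1+8) = (7,13)
row: 23 vs 7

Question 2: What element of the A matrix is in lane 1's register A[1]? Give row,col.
0,3

lane 1: gid=0 (1/4), tid=1 (1%4)
i=1: r=0+0=0, c=1*2+1+0=3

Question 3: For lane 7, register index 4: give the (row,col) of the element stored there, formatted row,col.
1,14

L=7⇒gr=7>>2=1, th=7&3=3
[4]⇒row 1+0=1  col 3·2+0+8=14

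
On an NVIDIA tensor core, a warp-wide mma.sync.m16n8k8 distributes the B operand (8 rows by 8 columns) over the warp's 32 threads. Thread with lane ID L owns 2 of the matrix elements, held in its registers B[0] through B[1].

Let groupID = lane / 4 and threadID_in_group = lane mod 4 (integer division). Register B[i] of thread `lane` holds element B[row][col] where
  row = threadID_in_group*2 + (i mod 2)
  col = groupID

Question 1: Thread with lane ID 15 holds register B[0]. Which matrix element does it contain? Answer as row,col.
15: G=3,T=3
[0] (3*2+0,3) = (6,3)

6,3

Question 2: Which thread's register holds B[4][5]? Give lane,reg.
22,0

c=5→G=5  r=4→T=2,p=0
L=5*4+2=22  i=0=0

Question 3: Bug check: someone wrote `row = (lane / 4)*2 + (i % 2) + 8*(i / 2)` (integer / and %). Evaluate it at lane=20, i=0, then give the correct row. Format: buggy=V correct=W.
buggy=10 correct=0

`(lane / 4)*2 + (i % 2) + 8*(i / 2)`[20,0]=>10
lane 20=>20/4=5, 20 mod 4=0
i=0  r:2·0+0=>0  c:5
row: 10 vs 0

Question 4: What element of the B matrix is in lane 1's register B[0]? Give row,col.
2,0

lane 1: gr=0 (1/4), th=1 (1%4)
i=0: r=1*2+0=2, c=gr=0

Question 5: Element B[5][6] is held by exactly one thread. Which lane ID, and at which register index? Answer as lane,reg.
26,1

c=6→G=6  r=5→T=2,p=1
L=6*4+2=26  i=1=1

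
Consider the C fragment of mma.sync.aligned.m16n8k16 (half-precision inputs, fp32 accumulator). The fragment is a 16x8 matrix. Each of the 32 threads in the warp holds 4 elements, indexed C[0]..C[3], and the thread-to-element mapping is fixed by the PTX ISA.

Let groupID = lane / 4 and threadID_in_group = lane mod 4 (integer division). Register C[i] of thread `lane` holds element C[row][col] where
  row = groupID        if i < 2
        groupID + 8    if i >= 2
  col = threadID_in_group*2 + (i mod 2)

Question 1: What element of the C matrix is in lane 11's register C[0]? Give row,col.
lane 11->11/4=2, 11 mod 4=3
i=0  r:2+0->2  c:2·3+0->6

2,6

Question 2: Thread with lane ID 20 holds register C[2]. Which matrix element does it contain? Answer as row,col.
13,0

L=20=>grp=20>>2=5, tig=20&3=0
[2]=>row 5+8=13  col 0·2+0=0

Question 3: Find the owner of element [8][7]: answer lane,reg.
r=8⇒gr=0,Rb=1  c=7⇒th=3,odd=1
L=0*4+3=3  i=1*2+1=3

3,3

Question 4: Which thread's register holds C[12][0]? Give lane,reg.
16,2

r=12→G=4,rhi=1  c=0→T=0,p=0
L=4*4+0=16  i=1*2+0=2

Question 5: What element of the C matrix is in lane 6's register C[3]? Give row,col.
9,5

6: g=1,t=2
[3] (1+8,2*2+1) = (9,5)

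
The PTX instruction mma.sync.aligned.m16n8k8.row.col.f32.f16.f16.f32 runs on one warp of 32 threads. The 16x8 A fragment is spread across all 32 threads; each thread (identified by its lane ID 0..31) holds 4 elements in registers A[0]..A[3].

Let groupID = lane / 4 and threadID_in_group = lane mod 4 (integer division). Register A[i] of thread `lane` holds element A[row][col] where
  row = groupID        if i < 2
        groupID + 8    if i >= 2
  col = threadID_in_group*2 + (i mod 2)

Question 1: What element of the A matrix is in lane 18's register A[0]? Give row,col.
4,4

lane 18: gr=4 (18/4), th=2 (18%4)
i=0: r=4+0=4, c=2*2+0=4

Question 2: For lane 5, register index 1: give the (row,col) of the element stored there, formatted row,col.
1,3

5: G=1,T=1
[1] (1+0,1*2+1) = (1,3)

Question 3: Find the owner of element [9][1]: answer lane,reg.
4,3

r:9=>grp=1,rB=1  c:1=>tig=0,lo=1
L=1*4+0=4  i=1*2+1=3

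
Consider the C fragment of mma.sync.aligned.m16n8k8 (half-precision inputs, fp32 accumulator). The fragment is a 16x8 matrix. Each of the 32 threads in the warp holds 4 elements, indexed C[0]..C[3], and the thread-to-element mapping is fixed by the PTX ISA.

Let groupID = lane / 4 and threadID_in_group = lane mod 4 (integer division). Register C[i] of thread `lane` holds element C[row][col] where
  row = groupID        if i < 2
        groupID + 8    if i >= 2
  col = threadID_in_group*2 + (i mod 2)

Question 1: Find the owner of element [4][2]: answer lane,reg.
17,0

r:4=>grp=4,rB=0  c:2=>tig=1,lo=0
L=4*4+1=17  i=0*2+0=0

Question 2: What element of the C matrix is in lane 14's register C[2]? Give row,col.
11,4

lane 14->14/4=3, 14 mod 4=2
i=2  r:3+8->11  c:2·2+0->4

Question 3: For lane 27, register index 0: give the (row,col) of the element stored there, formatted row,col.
6,6

lane 27->27/4=6, 27 mod 4=3
i=0  r:6+0->6  c:2·3+0->6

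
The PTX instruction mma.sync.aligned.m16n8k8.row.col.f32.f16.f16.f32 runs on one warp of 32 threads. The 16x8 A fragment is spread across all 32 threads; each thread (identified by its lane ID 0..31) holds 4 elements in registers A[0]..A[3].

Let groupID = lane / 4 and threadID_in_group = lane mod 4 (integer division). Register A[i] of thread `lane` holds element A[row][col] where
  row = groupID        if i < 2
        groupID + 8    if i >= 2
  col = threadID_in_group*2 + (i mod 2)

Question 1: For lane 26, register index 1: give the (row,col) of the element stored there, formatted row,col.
6,5

L=26->g=26>>2=6, t=26&3=2
[1]->row 6+0=6  col 2·2+1=5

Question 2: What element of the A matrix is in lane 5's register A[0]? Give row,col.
1,2

lane 5⇒5/4=1, 5 mod 4=1
i=0  r:1+0⇒1  c:2·1+0⇒2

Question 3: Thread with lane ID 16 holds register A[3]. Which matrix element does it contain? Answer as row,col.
12,1

L=16=>grp=16>>2=4, tig=16&3=0
[3]=>row 4+8=12  col 0·2+1=1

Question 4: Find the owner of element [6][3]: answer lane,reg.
25,1

r:6=>grp=6,rB=0  c:3=>tig=1,lo=1
L=6*4+1=25  i=0*2+1=1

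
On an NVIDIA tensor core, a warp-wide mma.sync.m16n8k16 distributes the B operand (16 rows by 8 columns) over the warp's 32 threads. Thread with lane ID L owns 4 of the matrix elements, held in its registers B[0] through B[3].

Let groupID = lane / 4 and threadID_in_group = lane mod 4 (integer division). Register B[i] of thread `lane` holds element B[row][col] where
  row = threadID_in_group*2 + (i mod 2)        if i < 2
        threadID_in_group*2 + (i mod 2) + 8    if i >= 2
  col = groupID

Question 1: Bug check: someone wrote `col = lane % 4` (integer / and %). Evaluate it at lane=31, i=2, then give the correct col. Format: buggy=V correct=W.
`lane % 4`[31,2]⇒3
31: gr=7,th=3
[2] (3*2+0+8,7) = (14,7)
col: 3 vs 7

buggy=3 correct=7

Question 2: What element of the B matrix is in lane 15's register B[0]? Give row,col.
L=15=>grp=15>>2=3, tig=15&3=3
[0]=>row 3·2+0+0=6  col grp=3

6,3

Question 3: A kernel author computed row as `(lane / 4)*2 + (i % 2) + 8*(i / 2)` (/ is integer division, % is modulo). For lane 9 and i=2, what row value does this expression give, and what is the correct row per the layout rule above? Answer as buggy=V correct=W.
buggy=12 correct=10

`(lane / 4)*2 + (i % 2) + 8*(i / 2)`[9,2]->12
lane 9->9/4=2, 9 mod 4=1
i=2  r:2·1+0+8->10  c:2
row: 12 vs 10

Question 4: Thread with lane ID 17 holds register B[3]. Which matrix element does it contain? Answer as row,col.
lane 17→17/4=4, 17 mod 4=1
i=3  r:2·1+1+8→11  c:4

11,4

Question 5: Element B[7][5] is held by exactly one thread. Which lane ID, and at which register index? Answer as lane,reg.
23,1

c: 5->gid=5  r: 7->r8=0,tid=3,i&1=1
L=5*4+3=23  i=0*2+1=1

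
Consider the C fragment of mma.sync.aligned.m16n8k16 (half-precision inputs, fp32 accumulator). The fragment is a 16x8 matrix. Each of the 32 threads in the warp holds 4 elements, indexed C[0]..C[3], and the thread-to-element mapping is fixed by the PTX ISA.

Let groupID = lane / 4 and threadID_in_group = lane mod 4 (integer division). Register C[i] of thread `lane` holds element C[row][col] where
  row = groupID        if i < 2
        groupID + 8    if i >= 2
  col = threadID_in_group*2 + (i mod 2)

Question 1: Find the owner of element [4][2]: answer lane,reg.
r:4=>grp=4,rB=0  c:2=>tig=1,lo=0
L=4*4+1=17  i=0*2+0=0

17,0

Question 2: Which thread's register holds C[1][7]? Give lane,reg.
r:1=>grp=1,rB=0  c:7=>tig=3,lo=1
L=1*4+3=7  i=0*2+1=1

7,1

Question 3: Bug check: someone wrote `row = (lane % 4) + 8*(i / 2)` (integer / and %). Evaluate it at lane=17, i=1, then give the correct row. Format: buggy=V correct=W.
`(lane % 4) + 8*(i / 2)`[17,1]⇒1
lane 17⇒17/4=4, 17 mod 4=1
i=1  r:4+0⇒4  c:2·1+1⇒3
row: 1 vs 4

buggy=1 correct=4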